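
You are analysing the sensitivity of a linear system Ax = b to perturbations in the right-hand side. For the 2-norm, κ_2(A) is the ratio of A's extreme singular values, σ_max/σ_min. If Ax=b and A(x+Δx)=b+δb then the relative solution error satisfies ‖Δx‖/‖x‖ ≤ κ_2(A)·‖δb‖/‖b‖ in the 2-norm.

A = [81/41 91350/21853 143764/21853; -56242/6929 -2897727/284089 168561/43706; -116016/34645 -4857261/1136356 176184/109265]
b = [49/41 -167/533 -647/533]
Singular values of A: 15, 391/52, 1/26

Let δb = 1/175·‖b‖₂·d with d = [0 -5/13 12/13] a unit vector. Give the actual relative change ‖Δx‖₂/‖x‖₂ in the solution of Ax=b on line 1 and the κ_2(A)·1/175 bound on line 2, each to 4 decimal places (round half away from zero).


0.0099
2.2286

from the listed singular values, σ₁ = 15, σ_n = 1/26
κ_2(A) = 15 / (1/26) = 390.0000
κ_2(A)·‖δb‖/‖b‖ = 2.2286
solve Ax = b  →  x = [-20.7600 15.3007 -3.3063]
‖b‖ = 1.7321, ‖x‖ = 26.0004
Δx = A⁻¹·δb where δb = 1/175·1.7321·d; ‖Δx‖ = 0.2573
realised ‖Δx‖/‖x‖ = 0.0099
realised/bound (from unrounded values) ≈ 0.0044


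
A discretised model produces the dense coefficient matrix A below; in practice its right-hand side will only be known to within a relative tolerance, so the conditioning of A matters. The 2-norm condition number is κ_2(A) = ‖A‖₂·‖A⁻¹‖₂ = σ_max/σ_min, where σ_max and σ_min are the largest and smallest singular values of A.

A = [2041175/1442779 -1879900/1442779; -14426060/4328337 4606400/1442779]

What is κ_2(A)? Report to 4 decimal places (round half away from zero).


form AᵀA = [1453306305025/110855036601 -461324363500/36951678867; -461324363500/36951678867 146467130000/12317226289] with trace 3295494025/131813361 and determinant 4000000/131813361
solving λ² − 3295494025/131813361·λ + 4000000/131813361 = 0 gives λ = 25, 160000/131813361
so κ_2 = √(25 / (160000/131813361)) = 143.5125

143.5125


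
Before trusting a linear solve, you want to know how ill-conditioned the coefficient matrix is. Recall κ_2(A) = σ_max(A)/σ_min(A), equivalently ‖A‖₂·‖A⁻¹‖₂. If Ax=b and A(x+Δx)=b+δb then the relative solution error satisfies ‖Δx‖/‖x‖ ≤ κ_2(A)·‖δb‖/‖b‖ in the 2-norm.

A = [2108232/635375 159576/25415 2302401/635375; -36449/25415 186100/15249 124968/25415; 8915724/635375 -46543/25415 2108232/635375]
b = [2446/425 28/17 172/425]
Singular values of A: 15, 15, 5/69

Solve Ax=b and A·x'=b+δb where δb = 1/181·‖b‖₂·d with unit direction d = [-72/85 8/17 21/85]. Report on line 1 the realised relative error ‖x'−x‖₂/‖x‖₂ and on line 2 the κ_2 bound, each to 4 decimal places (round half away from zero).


0.0083
1.1436

from the listed singular values, σ₁ = 15, σ_n = 5/69
κ_2(A) = 15 / (5/69) = 207.0000
bound on ‖Δx‖/‖x‖: κ·ε = 207.0000·1/181 = 1.1436
solve Ax = b  →  x = [14.3664 21.4769 -48.7799]
‖b‖₂ = 6.0000 and ‖x‖₂ = 55.2008
Δx = A⁻¹·δb where δb = 1/181·6.0000·d; ‖Δx‖ = 0.4575
realised ‖Δx‖/‖x‖ = 0.0083
tightness: 0.0083 against a bound of 1.1436 (unrounded ratio ≈ 0.0072)


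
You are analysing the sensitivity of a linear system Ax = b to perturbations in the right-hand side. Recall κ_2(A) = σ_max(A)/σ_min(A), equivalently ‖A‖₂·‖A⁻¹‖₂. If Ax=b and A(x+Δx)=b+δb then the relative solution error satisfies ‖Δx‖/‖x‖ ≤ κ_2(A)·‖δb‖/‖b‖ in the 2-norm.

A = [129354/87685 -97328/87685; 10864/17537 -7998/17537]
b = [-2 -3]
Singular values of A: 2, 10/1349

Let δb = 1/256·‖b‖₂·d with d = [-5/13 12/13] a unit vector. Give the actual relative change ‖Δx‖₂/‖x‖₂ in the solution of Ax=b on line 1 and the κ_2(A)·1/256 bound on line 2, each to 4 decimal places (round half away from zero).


0.0070
1.0539

σ_max = 2, σ_min = 10/1349
κ_2(A) = 2 / (10/1349) = 269.8000
bound on ‖Δx‖/‖x‖: κ·ε = 269.8000·1/256 = 1.0539
solve Ax = b  →  x = [-163.0800 -214.9400]
2-norm of b is 3.6056; of x, 269.8042
with δb = [-0.0054 0.0130], A·Δx = δb → ‖Δx‖ = 1.9000
relative error = 0.0070
realised/bound (from unrounded values) ≈ 0.0067


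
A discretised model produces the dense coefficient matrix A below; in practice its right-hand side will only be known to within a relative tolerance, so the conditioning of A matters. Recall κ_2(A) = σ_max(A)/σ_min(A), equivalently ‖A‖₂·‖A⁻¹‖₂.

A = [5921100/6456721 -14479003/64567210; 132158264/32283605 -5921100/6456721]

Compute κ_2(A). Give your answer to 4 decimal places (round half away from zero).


240.0625

M = AᵀA = [10911536212816/620006634025 -98202035610/24800265361; -98202035610/24800265361 2210341492489/2480026536100]. tr(M)=27279289913/1475328100, det(M)=54700816/9220800625
solving λ² − 27279289913/1475328100·λ + 54700816/9220800625 = 0 gives λ = 1849/100, 118336/368832025
σ_max=√(1849/100)=(43/10), σ_min=√(118336/368832025)=(344/19205) → κ = 240.0625


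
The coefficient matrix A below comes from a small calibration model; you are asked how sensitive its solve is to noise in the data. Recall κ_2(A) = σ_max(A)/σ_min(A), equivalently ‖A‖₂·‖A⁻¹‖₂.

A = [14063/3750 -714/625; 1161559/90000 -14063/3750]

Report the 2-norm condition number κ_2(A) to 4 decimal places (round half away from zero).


288.0000

M = AᵀA = [2341013857/12960000 -28449449/540000; -28449449/540000 345793/22500]. tr(M)=4064305/20736, det(M)=2401/5184
eigenvalues of AᵀA: λ = (tr ± √(tr²−4·det))/2 = 196, 49/20736
so κ_2 = √(196 / (49/20736)) = 288.0000


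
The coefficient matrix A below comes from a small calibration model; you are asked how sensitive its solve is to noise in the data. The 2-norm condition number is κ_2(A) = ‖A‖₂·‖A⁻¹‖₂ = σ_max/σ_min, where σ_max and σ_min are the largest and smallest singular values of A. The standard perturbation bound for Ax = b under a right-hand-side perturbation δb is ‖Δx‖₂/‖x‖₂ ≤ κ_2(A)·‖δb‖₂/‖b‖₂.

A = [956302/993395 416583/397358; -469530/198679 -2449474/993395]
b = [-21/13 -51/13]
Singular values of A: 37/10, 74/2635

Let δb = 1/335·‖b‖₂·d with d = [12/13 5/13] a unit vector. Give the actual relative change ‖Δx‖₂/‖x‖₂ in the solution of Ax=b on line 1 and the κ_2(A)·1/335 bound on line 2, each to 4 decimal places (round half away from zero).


largest singular value 37/10, smallest 74/2635
κ = σ_max/σ_min = (37/10)/(74/2635) = 131.7500
perturbation bound = 131.7500·1/335 = 0.3933
solve Ax = b  →  x = [77.9147 -73.0848]
‖b‖ = 4.2426, ‖x‖ = 106.8274
with δb = [0.0117 0.0049], A·Δx = δb → ‖Δx‖ = 0.4510
dividing the unrounded norms, ‖Δx‖/‖x‖ = 0.0042
realised/bound (from unrounded values) ≈ 0.0107

0.0042
0.3933


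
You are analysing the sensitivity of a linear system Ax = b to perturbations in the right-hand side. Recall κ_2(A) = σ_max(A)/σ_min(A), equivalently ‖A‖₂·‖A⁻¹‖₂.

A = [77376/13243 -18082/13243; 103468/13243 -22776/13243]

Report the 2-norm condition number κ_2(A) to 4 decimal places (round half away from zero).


161.5000

AᵀA = [16692672400/175377049 -3755700000/175377049; -3755700000/175377049 845704900/175377049]; tr = 10433300/104329, det = 40000/104329
char-poly roots: 100 and 400/104329
so κ_2 = √(100 / (400/104329)) = 161.5000


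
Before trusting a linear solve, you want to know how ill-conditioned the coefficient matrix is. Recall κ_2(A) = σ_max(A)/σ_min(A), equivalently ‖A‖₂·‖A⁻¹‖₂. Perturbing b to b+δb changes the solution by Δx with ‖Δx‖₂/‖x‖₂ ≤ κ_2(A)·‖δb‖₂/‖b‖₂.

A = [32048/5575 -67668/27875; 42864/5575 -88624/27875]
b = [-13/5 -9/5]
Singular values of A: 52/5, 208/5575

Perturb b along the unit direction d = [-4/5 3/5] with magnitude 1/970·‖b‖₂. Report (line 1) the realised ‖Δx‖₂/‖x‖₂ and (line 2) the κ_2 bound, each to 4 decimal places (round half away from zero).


0.0033
0.2874

from the listed singular values, σ₁ = 52/5, σ_n = 208/5575
κ = σ_max/σ_min = (52/5)/(208/5575) = 278.7500
bound on ‖Δx‖/‖x‖: κ·ε = 278.7500·1/970 = 0.2874
solve Ax = b  →  x = [10.0425 24.8521]
‖b‖₂ = 3.1623 and ‖x‖₂ = 26.8044
δb = ε·‖b‖·d = [-0.0026 0.0020]; solving A·Δx = δb gives ‖Δx‖ = 0.0874
realised ‖Δx‖/‖x‖ = 0.0033
realised/bound (from unrounded values) ≈ 0.0113


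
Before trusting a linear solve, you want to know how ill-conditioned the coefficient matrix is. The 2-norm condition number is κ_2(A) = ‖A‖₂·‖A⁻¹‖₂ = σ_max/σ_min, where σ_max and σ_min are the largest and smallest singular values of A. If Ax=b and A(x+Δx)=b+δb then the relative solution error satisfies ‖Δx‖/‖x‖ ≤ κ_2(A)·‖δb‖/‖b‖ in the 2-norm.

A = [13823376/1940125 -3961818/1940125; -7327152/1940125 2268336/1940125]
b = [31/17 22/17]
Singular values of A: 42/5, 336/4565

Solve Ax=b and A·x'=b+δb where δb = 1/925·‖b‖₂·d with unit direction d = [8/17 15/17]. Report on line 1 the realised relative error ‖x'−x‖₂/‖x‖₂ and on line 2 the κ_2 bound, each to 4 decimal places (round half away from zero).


largest singular value 42/5, smallest 336/4565
condition number: (42/5) ÷ (336/4565) = 114.1250
κ_2(A)·‖δb‖/‖b‖ = 0.1234
solve Ax = b  →  x = [7.7226 26.0524]
2-norm of b is 2.2361; of x, 27.1729
Δx = A⁻¹·δb where δb = 1/925·2.2361·d; ‖Δx‖ = 0.0328
relative error = 0.0012
tightness: 0.0012 against a bound of 0.1234 (unrounded ratio ≈ 0.0098)

0.0012
0.1234


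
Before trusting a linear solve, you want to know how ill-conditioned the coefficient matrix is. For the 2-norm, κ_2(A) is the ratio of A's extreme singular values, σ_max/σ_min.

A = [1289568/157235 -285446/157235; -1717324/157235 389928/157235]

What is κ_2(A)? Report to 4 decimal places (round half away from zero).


383.5000

form AᵀA = [184487493904/988913809 -41509389600/988913809; -41509389600/988913809 9340930564/988913809] with trace 115305428/588289 and determinant 153664/588289
char-poly roots: 196 and 784/588289
so κ_2 = √(196 / (784/588289)) = 383.5000


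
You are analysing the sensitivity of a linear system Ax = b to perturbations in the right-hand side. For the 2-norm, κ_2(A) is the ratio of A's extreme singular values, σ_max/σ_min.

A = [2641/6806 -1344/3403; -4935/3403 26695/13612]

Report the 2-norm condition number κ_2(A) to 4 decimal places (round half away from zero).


33.2000

M = AᵀA = [62101/27556 -82593/27556; -82593/27556 441121/110224]. tr(M)=689525/110224, det(M)=15625/440896
eigenvalues of AᵀA: λ = (tr ± √(tr²−4·det))/2 = 25/4, 625/110224
so κ_2 = √((25/4) / (625/110224)) = 33.2000


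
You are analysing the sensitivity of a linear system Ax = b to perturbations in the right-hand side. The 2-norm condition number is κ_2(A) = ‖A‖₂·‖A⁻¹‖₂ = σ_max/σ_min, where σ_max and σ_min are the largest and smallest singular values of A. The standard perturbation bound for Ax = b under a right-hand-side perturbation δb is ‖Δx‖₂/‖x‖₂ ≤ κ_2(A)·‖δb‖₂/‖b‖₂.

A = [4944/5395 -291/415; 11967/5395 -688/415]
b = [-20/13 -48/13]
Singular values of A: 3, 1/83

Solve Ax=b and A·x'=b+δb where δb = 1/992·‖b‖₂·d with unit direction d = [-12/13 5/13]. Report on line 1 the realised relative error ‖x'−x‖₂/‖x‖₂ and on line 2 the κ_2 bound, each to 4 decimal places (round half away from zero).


0.2510
0.2510

largest singular value 3, smallest 1/83
condition number: 3 ÷ (1/83) = 249.0000
bound on ‖Δx‖/‖x‖: κ·ε = 249.0000·1/992 = 0.2510
solve Ax = b  →  x = [-1.0667 0.8000]
‖b‖ = 4.0000, ‖x‖ = 1.3333
δb = ε·‖b‖·d = [-0.0037 0.0016]; solving A·Δx = δb gives ‖Δx‖ = 0.3347
dividing the unrounded norms, ‖Δx‖/‖x‖ = 0.2510
so the bound is sharp here: realised error equals the bound


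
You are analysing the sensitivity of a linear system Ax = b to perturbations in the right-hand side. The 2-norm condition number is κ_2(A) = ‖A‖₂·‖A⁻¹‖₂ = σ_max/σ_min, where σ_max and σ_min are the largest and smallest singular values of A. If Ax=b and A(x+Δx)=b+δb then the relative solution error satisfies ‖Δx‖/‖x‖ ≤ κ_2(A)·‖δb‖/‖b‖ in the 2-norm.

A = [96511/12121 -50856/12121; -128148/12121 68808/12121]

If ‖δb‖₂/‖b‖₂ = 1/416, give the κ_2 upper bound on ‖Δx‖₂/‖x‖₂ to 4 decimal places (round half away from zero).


0.6427

AᵀA = [25736283025/146918641 -13725771000/146918641; -13725771000/146918641 7320873600/146918641]; tr = 114384625/508369, det = 360000/508369
char-poly roots: 225 and 1600/508369
so κ_2 = √(225 / (1600/508369)) = 267.3750
bound on ‖Δx‖/‖x‖: κ·ε = 267.3750·1/416 = 0.6427


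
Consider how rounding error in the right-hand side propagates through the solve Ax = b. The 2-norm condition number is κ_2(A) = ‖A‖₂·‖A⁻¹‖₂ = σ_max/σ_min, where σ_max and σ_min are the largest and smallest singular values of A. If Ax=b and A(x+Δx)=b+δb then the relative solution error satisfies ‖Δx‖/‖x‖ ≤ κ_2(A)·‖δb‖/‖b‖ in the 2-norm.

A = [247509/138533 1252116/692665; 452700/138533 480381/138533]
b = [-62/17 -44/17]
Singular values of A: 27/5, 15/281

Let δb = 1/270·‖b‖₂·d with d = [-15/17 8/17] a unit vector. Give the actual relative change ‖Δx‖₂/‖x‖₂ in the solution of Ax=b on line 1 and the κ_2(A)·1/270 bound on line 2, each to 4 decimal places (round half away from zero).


largest singular value 27/5, smallest 15/281
κ_2(A) = (27/5) / (15/281) = 101.1600
perturbation bound = 101.1600·1/270 = 0.3747
solve Ax = b  →  x = [-27.6419 25.3027]
2-norm of b is 4.4721; of x, 37.4740
Δx = A⁻¹·δb where δb = 1/270·4.4721·d; ‖Δx‖ = 0.3103
realised ‖Δx‖/‖x‖ = 0.0083
realised/bound (from unrounded values) ≈ 0.0221

0.0083
0.3747


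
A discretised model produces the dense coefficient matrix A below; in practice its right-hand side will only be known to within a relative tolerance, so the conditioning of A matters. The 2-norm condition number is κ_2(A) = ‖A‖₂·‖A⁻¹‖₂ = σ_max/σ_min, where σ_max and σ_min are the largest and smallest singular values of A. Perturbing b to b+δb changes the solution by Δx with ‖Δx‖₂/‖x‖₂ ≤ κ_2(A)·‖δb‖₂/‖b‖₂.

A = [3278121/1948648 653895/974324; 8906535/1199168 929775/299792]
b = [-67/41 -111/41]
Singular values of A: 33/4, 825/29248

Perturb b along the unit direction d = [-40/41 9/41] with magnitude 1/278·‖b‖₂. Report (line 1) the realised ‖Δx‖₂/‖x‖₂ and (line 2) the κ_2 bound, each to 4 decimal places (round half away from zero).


0.0114
1.0521

largest singular value 33/4, smallest 825/29248
condition number: (33/4) ÷ (825/29248) = 292.4800
κ_2(A)·‖δb‖/‖b‖ = 1.0521
solve Ax = b  →  x = [-13.9711 32.5852]
‖b‖ = 3.1623, ‖x‖ = 35.4540
δb = ε·‖b‖·d = [-0.0111 0.0025]; solving A·Δx = δb gives ‖Δx‖ = 0.4033
relative error = 0.0114
so the bound overstates the realised error by a factor of ≈ 92.4952 (computed from the unrounded values)


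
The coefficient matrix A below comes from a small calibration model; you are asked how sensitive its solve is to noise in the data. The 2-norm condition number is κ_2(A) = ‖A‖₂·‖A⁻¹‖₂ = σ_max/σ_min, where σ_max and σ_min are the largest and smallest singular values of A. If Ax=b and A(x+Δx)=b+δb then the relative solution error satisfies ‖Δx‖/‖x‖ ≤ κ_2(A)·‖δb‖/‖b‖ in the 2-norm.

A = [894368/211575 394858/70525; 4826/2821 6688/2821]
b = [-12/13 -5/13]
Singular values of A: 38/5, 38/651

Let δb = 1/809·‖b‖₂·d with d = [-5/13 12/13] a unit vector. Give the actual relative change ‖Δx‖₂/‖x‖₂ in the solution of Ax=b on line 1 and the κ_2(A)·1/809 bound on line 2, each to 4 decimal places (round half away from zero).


0.1609
0.1609

from the listed singular values, σ₁ = 38/5, σ_n = 38/651
condition number: (38/5) ÷ (38/651) = 130.2000
perturbation bound = 130.2000·1/809 = 0.1609
solve Ax = b  →  x = [-0.0789 -0.1053]
2-norm of b is 1.0000; of x, 0.1316
re-solving with b+δb shifts x by Δx of norm 0.0212
dividing the unrounded norms, ‖Δx‖/‖x‖ = 0.1609
realised/bound = 1 exactly: the bound is attained for this b and d


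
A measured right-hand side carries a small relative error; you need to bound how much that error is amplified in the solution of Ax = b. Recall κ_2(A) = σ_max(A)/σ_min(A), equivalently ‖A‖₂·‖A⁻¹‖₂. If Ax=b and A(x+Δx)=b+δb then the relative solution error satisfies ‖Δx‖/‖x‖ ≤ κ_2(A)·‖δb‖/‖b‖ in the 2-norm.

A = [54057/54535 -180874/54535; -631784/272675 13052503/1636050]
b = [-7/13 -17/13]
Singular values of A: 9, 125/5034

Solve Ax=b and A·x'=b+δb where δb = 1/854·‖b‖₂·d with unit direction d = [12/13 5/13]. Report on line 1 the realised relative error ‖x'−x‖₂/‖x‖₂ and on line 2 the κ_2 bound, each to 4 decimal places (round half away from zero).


largest singular value 9, smallest 125/5034
κ = σ_max/σ_min = 9/(125/5034) = 362.4480
κ_2(A)·‖δb‖/‖b‖ = 0.4244
solve Ax = b  →  x = [-38.6300 -11.3828]
‖b‖₂ = 1.4142 and ‖x‖₂ = 40.2722
Δx = A⁻¹·δb where δb = 1/854·1.4142·d; ‖Δx‖ = 0.0667
realised ‖Δx‖/‖x‖ = 0.0017
tightness: 0.0017 against a bound of 0.4244 (unrounded ratio ≈ 0.0039)

0.0017
0.4244


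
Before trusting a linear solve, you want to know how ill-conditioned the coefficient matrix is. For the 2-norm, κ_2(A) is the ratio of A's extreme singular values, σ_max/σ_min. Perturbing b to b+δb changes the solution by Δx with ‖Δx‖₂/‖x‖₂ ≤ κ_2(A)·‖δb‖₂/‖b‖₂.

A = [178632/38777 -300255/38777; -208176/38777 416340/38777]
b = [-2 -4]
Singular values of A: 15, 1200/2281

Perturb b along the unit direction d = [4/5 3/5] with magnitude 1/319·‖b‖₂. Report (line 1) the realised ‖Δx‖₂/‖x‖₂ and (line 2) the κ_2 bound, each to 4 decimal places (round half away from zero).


0.0035
0.0894

σ_max = 15, σ_min = 1200/2281
κ_2(A) = 15 / (1200/2281) = 28.5125
perturbation bound = 28.5125·1/319 = 0.0894
solve Ax = b  →  x = [-6.6461 -3.6957]
‖b‖ = 4.4721, ‖x‖ = 7.6045
with δb = [0.0112 0.0084], A·Δx = δb → ‖Δx‖ = 0.0266
relative error = 0.0035
so the bound overstates the realised error by a factor of ≈ 25.5063 (computed from the unrounded values)


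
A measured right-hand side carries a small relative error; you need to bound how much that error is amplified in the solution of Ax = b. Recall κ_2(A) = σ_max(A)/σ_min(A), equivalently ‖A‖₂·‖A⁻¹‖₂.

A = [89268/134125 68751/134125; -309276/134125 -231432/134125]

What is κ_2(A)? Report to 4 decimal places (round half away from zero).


268.2500

AᵀA = [165792672/28783225 124341804/28783225; 124341804/28783225 93259953/28783225]; tr = 10362105/1151329, det = 1296/1151329
char-poly roots: 9 and 144/1151329
κ_2(A) = √(λ_max/λ_min) = √(9 / (144/1151329)) = 268.2500


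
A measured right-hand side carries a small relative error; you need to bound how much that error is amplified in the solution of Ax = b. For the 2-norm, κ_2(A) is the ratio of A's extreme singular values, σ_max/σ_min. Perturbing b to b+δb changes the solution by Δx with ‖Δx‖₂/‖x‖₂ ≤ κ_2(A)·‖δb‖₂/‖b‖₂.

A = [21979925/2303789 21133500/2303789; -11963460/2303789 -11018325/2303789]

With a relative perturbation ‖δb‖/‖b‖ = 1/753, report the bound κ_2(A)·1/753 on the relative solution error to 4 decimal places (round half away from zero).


0.1489

M = AᵀA = [2166925530025/18364857289 2063425728000/18364857289; 2063425728000/18364857289 1965495875625/18364857289]. tr(M)=4913699650/21836929, det(M)=87890625/21836929
λ_max, λ_min = (4913699650/21836929 ± √24136767205058560000/476851468151041)/2 = 225, 390625/21836929
κ_2(A) = √(λ_max/λ_min) = √(225 / (390625/21836929)) = 112.1520
bound on ‖Δx‖/‖x‖: κ·ε = 112.1520·1/753 = 0.1489


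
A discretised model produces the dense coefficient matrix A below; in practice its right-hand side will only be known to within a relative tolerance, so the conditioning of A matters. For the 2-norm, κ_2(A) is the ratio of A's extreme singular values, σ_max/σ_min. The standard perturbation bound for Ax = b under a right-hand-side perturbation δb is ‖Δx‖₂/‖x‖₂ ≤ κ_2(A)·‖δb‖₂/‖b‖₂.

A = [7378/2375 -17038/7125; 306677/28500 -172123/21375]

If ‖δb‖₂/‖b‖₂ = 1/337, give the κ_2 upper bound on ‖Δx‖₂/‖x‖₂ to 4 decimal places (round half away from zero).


form AᵀA = [163023049/1299600 -91698551/974700; -91698551/974700 51582349/731025] with trace 91701001/467856 and determinant 60025/116964
eigenvalues of AᵀA: λ = (tr ± √(tr²−4·det))/2 = 196, 1225/467856
κ = σ_max/σ_min = 14/(35/684) = 273.6000
worst-case relative error ≤ 273.6000 × 1/337 = 0.8119

0.8119


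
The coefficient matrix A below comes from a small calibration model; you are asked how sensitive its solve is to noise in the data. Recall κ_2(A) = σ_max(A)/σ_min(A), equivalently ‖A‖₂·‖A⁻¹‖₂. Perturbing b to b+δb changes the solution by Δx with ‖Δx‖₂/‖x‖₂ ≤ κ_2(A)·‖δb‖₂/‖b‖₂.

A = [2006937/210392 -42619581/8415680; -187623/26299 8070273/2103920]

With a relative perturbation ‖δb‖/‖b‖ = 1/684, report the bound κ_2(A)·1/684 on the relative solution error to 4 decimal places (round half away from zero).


0.5790

M = AᵀA = [6280749090225/44264793664 -26797643325585/354118349312; -26797643325585/354118349312 114339903413121/2832946794496]. tr(M)=1786532336289/9802584064, det(M)=8303765625/39210336256
char-poly roots: 729/4 and 11390625/9802584064
κ_2(A) = √(λ_max/λ_min) = √((729/4) / (11390625/9802584064)) = 396.0320
κ_2(A)·‖δb‖/‖b‖ = 0.5790


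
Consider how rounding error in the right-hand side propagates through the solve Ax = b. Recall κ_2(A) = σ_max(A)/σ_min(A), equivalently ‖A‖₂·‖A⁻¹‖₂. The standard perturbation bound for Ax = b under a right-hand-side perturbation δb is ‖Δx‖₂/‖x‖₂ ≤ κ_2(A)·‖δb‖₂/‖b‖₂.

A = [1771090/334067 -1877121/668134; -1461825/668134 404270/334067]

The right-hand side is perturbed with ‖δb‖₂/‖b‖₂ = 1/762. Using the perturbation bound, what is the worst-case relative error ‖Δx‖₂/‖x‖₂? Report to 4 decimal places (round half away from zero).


0.2063

AᵀA = [14683971483025/446403041956 -1957761112320/111600760489; -1957761112320/111600760489 4177320180241/446403041956]; tr = 32631992497/772323602, det = 446265625/6178588816
λ_max, λ_min = (32631992497/772323602 ± √266168650896697476096/149120936551563601)/2 = 169/4, 2640625/1544647204
so κ_2 = √((169/4) / (2640625/1544647204)) = 157.2080
κ_2(A)·‖δb‖/‖b‖ = 0.2063


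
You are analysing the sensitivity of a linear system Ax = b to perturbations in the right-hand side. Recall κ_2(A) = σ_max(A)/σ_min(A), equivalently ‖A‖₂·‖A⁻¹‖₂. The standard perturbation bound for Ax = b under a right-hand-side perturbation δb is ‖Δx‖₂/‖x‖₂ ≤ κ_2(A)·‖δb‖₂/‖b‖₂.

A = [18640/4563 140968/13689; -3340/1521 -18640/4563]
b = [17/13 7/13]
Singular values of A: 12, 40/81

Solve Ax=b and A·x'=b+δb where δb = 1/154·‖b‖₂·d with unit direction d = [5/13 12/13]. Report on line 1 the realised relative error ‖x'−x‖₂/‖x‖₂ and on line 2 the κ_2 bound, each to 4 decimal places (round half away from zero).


0.0092
0.1578

σ_max = 12, σ_min = 40/81
κ = σ_max/σ_min = 12/(40/81) = 24.3000
κ_2(A)·‖δb‖/‖b‖ = 0.1578
solve Ax = b  →  x = [-1.8372 0.8558]
‖b‖₂ = 1.4142 and ‖x‖₂ = 2.0267
re-solving with b+δb shifts x by Δx of norm 0.0186
relative error = 0.0092
realised/bound (from unrounded values) ≈ 0.0581


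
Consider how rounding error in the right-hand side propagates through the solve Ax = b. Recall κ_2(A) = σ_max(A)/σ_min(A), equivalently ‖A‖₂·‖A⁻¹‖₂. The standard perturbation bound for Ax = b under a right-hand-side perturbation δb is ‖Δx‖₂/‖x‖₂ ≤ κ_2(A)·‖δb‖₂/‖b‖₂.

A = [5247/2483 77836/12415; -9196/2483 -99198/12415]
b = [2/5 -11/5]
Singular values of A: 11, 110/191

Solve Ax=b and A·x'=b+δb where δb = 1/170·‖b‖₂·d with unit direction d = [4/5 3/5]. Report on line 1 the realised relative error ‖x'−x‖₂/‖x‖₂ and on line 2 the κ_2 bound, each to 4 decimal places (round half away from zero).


0.0131
0.1124

σ_max = 11, σ_min = 110/191
κ_2(A) = 11 / (110/191) = 19.1000
κ_2(A)·‖δb‖/‖b‖ = 0.1124
solve Ax = b  →  x = [1.6727 -0.5000]
2-norm of b is 2.2361; of x, 1.7459
Δx = A⁻¹·δb where δb = 1/170·2.2361·d; ‖Δx‖ = 0.0228
relative error = 0.0131
realised/bound (from unrounded values) ≈ 0.1164


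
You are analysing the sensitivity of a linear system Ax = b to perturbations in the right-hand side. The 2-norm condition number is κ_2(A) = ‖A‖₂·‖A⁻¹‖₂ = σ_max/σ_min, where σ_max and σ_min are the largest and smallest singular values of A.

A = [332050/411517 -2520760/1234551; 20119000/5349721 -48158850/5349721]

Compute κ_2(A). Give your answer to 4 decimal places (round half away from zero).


AᵀA = [251878422500/17025291361 -1813313392000/51075874083; -1813313392000/51075874083 13056120484900/153227622249]; tr = 90668794600/906672321, det = 156250000/906672321
λ_max, λ_min = (90668794600/906672321 ± √8220263644016364160000/822054697667527041)/2 = 100, 1562500/906672321
so κ_2 = √(100 / (1562500/906672321)) = 240.8880

240.8880


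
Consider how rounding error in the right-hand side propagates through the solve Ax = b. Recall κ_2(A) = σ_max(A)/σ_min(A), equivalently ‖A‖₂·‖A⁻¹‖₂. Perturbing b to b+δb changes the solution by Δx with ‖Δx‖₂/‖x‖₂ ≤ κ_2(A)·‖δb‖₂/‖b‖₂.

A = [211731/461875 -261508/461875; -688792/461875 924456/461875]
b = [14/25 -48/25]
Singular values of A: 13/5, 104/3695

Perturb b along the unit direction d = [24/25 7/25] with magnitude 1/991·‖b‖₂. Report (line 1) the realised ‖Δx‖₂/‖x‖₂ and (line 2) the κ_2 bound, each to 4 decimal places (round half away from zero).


from the listed singular values, σ₁ = 13/5, σ_n = 104/3695
κ_2(A) = (13/5) / (104/3695) = 92.3750
bound on ‖Δx‖/‖x‖: κ·ε = 92.3750·1/991 = 0.0932
solve Ax = b  →  x = [0.4615 -0.6154]
‖b‖ = 2.0000, ‖x‖ = 0.7692
δb = ε·‖b‖·d = [0.0019 0.0006]; solving A·Δx = δb gives ‖Δx‖ = 0.0717
dividing the unrounded norms, ‖Δx‖/‖x‖ = 0.0932
so the bound is sharp here: realised error equals the bound

0.0932
0.0932


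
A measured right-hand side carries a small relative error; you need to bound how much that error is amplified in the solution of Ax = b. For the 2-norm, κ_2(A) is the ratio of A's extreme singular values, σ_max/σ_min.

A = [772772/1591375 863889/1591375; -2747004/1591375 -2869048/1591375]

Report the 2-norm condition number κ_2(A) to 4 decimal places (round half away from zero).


109.7500

form AᵀA = [449280416/139722725 18866484/5588909; 18866484/5588909 495323621/139722725] with trace 32572553/4818025 and determinant 456976/120450625
solving λ² − 32572553/4818025·λ + 456976/120450625 = 0 gives λ = 169/25, 2704/4818025
κ = σ_max/σ_min = (13/5)/(52/2195) = 109.7500


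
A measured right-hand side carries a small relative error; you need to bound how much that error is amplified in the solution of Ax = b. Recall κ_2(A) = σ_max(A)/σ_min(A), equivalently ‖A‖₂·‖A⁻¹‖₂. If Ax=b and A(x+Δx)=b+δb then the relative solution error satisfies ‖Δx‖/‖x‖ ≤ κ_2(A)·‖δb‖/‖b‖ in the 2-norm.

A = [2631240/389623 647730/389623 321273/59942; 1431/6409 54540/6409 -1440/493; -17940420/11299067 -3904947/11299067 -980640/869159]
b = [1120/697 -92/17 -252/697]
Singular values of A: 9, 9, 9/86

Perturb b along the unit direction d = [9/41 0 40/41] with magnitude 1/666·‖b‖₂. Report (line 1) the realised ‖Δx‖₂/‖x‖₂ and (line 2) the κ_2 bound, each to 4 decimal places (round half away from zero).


0.1291
0.1291

σ_max = 9, σ_min = 9/86
κ_2(A) = 9 / (9/86) = 86.0000
κ_2(A)·‖δb‖/‖b‖ = 0.1291
solve Ax = b  →  x = [0.1261 -0.5340 0.3065]
‖b‖ = 5.6569, ‖x‖ = 0.6285
δb = ε·‖b‖·d = [0.0019 0.0000 0.0083]; solving A·Δx = δb gives ‖Δx‖ = 0.0812
relative error = 0.1291
realised/bound = 1 exactly: the bound is attained for this b and d


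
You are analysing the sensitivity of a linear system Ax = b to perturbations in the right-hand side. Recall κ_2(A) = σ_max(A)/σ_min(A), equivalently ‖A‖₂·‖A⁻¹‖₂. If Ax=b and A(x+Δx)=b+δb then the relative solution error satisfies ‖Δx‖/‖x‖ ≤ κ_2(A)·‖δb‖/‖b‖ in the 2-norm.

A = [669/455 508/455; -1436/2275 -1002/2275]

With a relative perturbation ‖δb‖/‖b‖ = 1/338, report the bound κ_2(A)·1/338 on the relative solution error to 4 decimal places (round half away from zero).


M = AᵀA = [78409/30625 58788/30625; 58788/30625 44116/30625]. tr(M)=4901/1225, det(M)=4/1225
eigenvalues of AᵀA: λ = (tr ± √(tr²−4·det))/2 = 4, 1/1225
κ = σ_max/σ_min = 2/(1/35) = 70.0000
perturbation bound = 70.0000·1/338 = 0.2071

0.2071


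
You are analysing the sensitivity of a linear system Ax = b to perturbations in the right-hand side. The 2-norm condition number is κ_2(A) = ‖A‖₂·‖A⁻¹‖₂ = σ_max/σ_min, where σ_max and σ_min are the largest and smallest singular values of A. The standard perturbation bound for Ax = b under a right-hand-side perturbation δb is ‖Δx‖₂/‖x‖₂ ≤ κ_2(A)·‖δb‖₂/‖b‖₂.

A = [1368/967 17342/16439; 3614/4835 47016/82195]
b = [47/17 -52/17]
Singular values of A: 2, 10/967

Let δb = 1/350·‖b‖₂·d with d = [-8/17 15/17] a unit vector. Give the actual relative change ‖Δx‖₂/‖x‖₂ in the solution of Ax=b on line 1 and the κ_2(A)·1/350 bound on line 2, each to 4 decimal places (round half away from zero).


largest singular value 2, smallest 10/967
κ_2(A) = 2 / (10/967) = 193.4000
perturbation bound = 193.4000·1/350 = 0.5526
solve Ax = b  →  x = [232.4800 -309.1400]
2-norm of b is 4.1231; of x, 386.8003
Δx = A⁻¹·δb where δb = 1/350·4.1231·d; ‖Δx‖ = 1.1392
relative error = 0.0029
tightness: 0.0029 against a bound of 0.5526 (unrounded ratio ≈ 0.0053)

0.0029
0.5526


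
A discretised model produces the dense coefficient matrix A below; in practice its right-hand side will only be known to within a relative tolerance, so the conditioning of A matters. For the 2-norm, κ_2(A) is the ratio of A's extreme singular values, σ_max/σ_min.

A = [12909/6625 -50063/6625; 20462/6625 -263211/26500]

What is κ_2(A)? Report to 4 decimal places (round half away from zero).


42.4000

AᵀA = [23413429/1755625 -159417531/3511250; -159417531/3511250 4375235761/28090000]; tr = 7599761/44944, det = 714025/44944
λ_max, λ_min = (7599761/44944 ± √57628002698721/2019963136)/2 = 169, 4225/44944
κ = σ_max/σ_min = 13/(65/212) = 42.4000


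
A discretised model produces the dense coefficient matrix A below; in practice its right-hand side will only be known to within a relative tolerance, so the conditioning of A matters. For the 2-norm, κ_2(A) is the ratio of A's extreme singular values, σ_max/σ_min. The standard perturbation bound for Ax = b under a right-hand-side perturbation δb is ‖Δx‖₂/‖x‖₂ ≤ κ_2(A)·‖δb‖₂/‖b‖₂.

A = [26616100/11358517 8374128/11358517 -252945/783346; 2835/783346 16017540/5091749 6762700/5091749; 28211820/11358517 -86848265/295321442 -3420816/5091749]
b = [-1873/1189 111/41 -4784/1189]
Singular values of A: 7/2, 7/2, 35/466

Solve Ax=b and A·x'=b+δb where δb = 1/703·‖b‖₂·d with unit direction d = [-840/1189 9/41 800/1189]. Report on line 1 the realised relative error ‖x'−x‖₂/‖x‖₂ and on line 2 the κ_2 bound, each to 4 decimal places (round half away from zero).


from the listed singular values, σ₁ = 7/2, σ_n = 35/466
κ = σ_max/σ_min = (7/2)/(35/466) = 46.6000
perturbation bound = 46.6000·1/703 = 0.0663
solve Ax = b  →  x = [-4.0376 5.6907 -11.4291]
‖b‖₂ = 5.0990 and ‖x‖₂ = 13.3907
with δb = [-0.0051 0.0016 0.0049], A·Δx = δb → ‖Δx‖ = 0.0966
relative error = 0.0072
realised/bound (from unrounded values) ≈ 0.1088

0.0072
0.0663


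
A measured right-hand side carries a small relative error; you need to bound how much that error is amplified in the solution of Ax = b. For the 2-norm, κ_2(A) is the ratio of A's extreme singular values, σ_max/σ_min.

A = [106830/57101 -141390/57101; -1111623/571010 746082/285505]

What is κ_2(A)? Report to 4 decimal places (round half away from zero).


295.3500

M = AᵀA = [2826362169/387696100 -942090723/96924025; -942090723/96924025 1256143464/96924025]. tr(M)=314037441/15507844, det(M)=18225/3876961
λ_max, λ_min = (314037441/15507844 ± √98614992262518081/240493225528336)/2 = 81/4, 900/3876961
κ = σ_max/σ_min = (9/2)/(30/1969) = 295.3500


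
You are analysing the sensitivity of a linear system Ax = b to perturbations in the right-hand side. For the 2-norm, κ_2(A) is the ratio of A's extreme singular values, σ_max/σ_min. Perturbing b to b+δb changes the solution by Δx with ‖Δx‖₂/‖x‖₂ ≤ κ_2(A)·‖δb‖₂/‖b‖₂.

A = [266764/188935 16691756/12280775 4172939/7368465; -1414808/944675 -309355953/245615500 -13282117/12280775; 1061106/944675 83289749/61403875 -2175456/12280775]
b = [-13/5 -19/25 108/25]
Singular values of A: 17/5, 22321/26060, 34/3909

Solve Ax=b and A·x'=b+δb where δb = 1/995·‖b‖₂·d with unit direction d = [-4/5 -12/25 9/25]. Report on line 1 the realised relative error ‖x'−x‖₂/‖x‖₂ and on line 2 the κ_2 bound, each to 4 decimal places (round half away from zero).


0.0013
0.3929

from the listed singular values, σ₁ = 17/5, σ_n = 34/3909
κ_2(A) = (17/5) / (34/3909) = 390.9000
κ_2(A)·‖δb‖/‖b‖ = 0.3929
solve Ax = b  →  x = [-332.8154 294.3070 118.8335]
2-norm of b is 5.0990; of x, 459.8958
δb = ε·‖b‖·d = [-0.0041 -0.0025 0.0018]; solving A·Δx = δb gives ‖Δx‖ = 0.5892
relative error = 0.0013
realised/bound (from unrounded values) ≈ 0.0033


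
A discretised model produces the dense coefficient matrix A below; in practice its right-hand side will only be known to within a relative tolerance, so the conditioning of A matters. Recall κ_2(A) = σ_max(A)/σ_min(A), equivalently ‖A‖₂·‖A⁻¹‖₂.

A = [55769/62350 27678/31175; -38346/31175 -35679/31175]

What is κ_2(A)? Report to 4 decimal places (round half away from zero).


64.5000

AᵀA = [359673769/155500900 17119473/7775045; 17119473/7775045 81562509/38875225]; tr = 163121/36980, det = 21609/4622500
solving λ² − 163121/36980·λ + 21609/4622500 = 0 gives λ = 441/100, 49/46225
κ_2(A) = √(λ_max/λ_min) = √((441/100) / (49/46225)) = 64.5000


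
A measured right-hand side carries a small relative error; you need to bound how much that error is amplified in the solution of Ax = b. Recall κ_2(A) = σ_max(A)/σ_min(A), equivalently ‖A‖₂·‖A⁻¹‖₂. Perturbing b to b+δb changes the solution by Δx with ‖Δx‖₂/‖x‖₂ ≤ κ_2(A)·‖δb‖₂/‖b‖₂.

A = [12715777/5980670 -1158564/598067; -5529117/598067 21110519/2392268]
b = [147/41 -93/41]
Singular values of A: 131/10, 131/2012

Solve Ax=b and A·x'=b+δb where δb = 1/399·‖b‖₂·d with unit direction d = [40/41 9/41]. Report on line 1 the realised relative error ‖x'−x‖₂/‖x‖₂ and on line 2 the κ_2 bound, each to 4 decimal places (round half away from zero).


0.0035
0.5043

largest singular value 131/10, smallest 131/2012
condition number: (131/10) ÷ (131/2012) = 201.2000
κ_2(A)·‖δb‖/‖b‖ = 0.5043
solve Ax = b  →  x = [31.9426 33.2077]
‖b‖₂ = 4.2426 and ‖x‖₂ = 46.0769
re-solving with b+δb shifts x by Δx of norm 0.1633
dividing the unrounded norms, ‖Δx‖/‖x‖ = 0.0035
so the bound overstates the realised error by a factor of ≈ 142.2716 (computed from the unrounded values)


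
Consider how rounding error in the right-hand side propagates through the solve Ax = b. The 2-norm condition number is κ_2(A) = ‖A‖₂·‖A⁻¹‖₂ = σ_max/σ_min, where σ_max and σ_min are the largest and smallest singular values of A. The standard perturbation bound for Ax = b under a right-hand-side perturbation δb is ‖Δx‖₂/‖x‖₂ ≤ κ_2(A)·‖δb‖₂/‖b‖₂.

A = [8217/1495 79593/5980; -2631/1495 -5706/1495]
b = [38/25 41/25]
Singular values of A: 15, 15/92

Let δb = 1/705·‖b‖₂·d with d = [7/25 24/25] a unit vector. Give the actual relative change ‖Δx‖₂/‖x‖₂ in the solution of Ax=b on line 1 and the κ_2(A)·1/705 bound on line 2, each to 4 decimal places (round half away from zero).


σ_max = 15, σ_min = 15/92
κ = σ_max/σ_min = 15/(15/92) = 92.0000
worst-case relative error ≤ 92.0000 × 1/705 = 0.1305
solve Ax = b  →  x = [-11.2974 4.7795]
2-norm of b is 2.2361; of x, 12.2668
with δb = [0.0009 0.0030], A·Δx = δb → ‖Δx‖ = 0.0195
relative error = 0.0016
realised/bound (from unrounded values) ≈ 0.0122

0.0016
0.1305


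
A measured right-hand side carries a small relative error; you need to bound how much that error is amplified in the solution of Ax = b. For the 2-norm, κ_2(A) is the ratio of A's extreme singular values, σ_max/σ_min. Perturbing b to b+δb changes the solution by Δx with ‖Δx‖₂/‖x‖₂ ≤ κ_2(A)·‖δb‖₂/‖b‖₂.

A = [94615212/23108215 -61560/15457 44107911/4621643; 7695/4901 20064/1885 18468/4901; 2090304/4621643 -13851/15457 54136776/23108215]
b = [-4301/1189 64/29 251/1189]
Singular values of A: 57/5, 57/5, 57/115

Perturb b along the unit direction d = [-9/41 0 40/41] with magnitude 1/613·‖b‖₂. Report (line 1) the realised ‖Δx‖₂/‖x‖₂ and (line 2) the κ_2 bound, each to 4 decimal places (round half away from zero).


0.0068
0.0375

from the listed singular values, σ₁ = 57/5, σ_n = 57/115
κ = σ_max/σ_min = (57/5)/(57/115) = 23.0000
bound on ‖Δx‖/‖x‖: κ·ε = 23.0000·1/613 = 0.0375
solve Ax = b  →  x = [-1.9454 0.2901 0.5767]
‖b‖ = 4.2426, ‖x‖ = 2.0497
re-solving with b+δb shifts x by Δx of norm 0.0140
relative error = 0.0068
tightness: 0.0068 against a bound of 0.0375 (unrounded ratio ≈ 0.1816)


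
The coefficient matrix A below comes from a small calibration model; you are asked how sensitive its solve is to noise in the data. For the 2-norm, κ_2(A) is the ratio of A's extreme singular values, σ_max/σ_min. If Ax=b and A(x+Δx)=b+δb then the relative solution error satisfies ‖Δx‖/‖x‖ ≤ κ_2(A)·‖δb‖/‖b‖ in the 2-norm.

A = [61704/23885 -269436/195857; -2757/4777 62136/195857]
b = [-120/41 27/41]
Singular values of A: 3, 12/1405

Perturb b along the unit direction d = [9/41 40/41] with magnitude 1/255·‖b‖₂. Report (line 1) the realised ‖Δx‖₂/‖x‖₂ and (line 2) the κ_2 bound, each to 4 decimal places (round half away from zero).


largest singular value 3, smallest 12/1405
condition number: 3 ÷ (12/1405) = 351.2500
κ_2(A)·‖δb‖/‖b‖ = 1.3775
solve Ax = b  →  x = [-0.8824 0.4706]
2-norm of b is 3.0000; of x, 1.0000
Δx = A⁻¹·δb where δb = 1/255·3.0000·d; ‖Δx‖ = 1.3775
dividing the unrounded norms, ‖Δx‖/‖x‖ = 1.3775
realised/bound = 1 exactly: the bound is attained for this b and d

1.3775
1.3775


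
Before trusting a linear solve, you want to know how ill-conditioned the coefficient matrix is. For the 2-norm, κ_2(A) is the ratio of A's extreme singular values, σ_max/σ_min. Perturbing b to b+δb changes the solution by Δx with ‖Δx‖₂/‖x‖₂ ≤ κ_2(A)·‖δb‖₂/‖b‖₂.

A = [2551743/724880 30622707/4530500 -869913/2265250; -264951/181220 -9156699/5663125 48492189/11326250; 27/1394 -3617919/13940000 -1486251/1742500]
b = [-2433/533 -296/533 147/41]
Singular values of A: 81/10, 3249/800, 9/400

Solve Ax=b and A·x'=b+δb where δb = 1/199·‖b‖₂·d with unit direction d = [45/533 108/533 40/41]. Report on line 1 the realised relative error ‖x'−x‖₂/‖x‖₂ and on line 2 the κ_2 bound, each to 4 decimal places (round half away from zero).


σ_max = 81/10, σ_min = 9/400
κ_2(A) = (81/10) / (9/400) = 360.0000
worst-case relative error ≤ 360.0000 × 1/199 = 1.8090
solve Ax = b  →  x = [117.4147 -60.8604 16.9815]
‖b‖ = 5.8310, ‖x‖ = 133.3363
Δx = A⁻¹·δb where δb = 1/199·5.8310·d; ‖Δx‖ = 1.3023
dividing the unrounded norms, ‖Δx‖/‖x‖ = 0.0098
tightness: 0.0098 against a bound of 1.8090 (unrounded ratio ≈ 0.0054)

0.0098
1.8090
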